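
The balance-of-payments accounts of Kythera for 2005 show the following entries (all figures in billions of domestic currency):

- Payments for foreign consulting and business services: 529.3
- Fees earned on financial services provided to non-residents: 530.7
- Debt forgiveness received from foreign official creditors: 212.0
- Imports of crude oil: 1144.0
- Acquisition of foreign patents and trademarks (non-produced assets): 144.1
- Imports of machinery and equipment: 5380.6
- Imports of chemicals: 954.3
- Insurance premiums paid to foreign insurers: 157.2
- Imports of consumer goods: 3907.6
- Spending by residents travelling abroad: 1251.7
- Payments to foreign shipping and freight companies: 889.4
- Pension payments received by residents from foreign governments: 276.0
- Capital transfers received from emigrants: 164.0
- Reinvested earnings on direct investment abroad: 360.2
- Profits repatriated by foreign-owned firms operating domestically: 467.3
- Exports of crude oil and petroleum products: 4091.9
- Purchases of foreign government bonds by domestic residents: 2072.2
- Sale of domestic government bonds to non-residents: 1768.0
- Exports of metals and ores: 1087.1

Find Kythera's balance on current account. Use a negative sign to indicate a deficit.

Goods: 4091.9 - 3907.6 - 5380.6 - 954.3 + 1087.1 - 1144.0 = -6207.5
Services: 530.7 - 157.2 - 529.3 - 1251.7 - 889.4 = -2296.9
Primary income: -467.3 + 360.2 = -107.1
Secondary income: 276.0
Current account = (-6207.5) + (-2296.9) + (-107.1) + 276.0 = -8335.5
(Excluded from the current account — capital account: debt forgiveness received from foreign official creditors 212.0, acquisition of foreign patents and trademarks (non-produced assets) 144.1, capital transfers received from emigrants 164.0; financial account: purchases of foreign government bonds by domestic residents 2072.2, sale of domestic government bonds to non-residents 1768.0.)

-8335.5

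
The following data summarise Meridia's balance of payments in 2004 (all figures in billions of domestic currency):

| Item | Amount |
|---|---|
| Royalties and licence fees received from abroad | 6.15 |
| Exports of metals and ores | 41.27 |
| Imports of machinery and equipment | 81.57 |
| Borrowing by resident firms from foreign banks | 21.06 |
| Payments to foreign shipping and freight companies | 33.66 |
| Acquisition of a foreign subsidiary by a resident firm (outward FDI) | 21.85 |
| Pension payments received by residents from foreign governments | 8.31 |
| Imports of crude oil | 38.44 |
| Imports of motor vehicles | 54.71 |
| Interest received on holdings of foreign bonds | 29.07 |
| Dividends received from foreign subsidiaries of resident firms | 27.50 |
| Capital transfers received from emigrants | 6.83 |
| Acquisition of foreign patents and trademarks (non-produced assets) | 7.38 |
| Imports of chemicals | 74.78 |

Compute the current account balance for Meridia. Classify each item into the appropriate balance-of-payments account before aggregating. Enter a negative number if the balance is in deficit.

-170.86

Goods: -74.78 + 41.27 - 81.57 - 38.44 - 54.71 = -208.23
Services: -33.66 + 6.15 = -27.51
Primary income: 29.07 + 27.50 = 56.57
Secondary income: 8.31
Current account = (-208.23) + (-27.51) + 56.57 + 8.31 = -170.86
(Excluded from the current account — financial account: borrowing by resident firms from foreign banks 21.06, acquisition of a foreign subsidiary by a resident firm (outward FDI) 21.85; capital account: capital transfers received from emigrants 6.83, acquisition of foreign patents and trademarks (non-produced assets) 7.38.)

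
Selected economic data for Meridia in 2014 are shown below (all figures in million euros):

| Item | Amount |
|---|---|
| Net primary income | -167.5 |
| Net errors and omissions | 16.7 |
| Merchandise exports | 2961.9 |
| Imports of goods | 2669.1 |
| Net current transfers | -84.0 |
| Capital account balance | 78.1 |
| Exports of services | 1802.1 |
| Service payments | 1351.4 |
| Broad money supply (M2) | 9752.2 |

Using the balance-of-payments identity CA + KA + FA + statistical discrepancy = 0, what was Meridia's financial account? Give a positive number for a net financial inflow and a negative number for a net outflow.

-586.8

Goods balance = 2961.9 - 2669.1 = 292.8
Services balance = 1802.1 - 1351.4 = 450.7
Trade balance (goods + services) = 292.8 + 450.7 = 743.5
Net primary income = -167.5
Net secondary income = -84.0
Current account = 743.5 + (-167.5) + (-84.0) = 492.0
Financial account = -(492.0 + 78.1 + 16.7) = -586.8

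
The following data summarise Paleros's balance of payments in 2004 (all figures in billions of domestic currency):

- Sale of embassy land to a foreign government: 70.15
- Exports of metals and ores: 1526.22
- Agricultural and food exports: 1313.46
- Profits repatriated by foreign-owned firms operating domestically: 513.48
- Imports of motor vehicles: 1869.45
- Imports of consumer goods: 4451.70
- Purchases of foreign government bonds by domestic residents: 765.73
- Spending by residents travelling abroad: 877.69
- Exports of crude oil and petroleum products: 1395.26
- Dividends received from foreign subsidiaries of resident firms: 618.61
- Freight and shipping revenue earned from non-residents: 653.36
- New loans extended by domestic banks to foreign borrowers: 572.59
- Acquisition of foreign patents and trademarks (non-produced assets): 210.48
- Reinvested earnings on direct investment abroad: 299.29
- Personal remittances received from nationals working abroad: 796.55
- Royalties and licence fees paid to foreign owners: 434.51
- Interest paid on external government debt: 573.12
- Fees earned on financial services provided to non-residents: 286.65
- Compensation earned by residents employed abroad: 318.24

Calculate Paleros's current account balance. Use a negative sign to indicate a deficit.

Goods: 1313.46 + 1526.22 + 1395.26 - 4451.70 - 1869.45 = -2086.21
Services: 653.36 - 434.51 - 877.69 + 286.65 = -372.19
Primary income: -573.12 + 299.29 + 618.61 + 318.24 - 513.48 = 149.54
Secondary income: 796.55
Current account = (-2086.21) + (-372.19) + 149.54 + 796.55 = -1512.31
(Excluded from the current account — capital account: sale of embassy land to a foreign government 70.15, acquisition of foreign patents and trademarks (non-produced assets) 210.48; financial account: purchases of foreign government bonds by domestic residents 765.73, new loans extended by domestic banks to foreign borrowers 572.59.)

-1512.31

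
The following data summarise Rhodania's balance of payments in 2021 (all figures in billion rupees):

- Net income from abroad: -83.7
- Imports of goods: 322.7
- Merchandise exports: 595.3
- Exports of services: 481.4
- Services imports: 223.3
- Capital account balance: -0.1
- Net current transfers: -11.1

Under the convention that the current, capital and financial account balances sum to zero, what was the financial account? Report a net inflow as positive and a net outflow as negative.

Goods balance = 595.3 - 322.7 = 272.6
Services balance = 481.4 - 223.3 = 258.1
Trade balance (goods + services) = 272.6 + 258.1 = 530.7
Net primary income = -83.7
Net secondary income = -11.1
Current account = 530.7 + (-83.7) + (-11.1) = 435.9
Financial account = -(435.9 + (-0.1)) = -435.8

-435.8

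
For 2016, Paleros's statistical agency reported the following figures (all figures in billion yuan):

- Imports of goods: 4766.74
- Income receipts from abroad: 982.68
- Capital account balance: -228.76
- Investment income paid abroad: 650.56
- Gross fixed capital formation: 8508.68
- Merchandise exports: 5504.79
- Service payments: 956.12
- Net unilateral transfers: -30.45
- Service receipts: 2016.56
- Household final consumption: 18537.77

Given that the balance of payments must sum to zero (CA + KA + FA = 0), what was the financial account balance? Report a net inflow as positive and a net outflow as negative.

Goods balance = 5504.79 - 4766.74 = 738.05
Services balance = 2016.56 - 956.12 = 1060.44
Trade balance (goods + services) = 738.05 + 1060.44 = 1798.49
Net primary income = 982.68 - 650.56 = 332.12
Net secondary income = -30.45
Current account = 1798.49 + 332.12 + (-30.45) = 2100.16
Financial account = -(2100.16 + (-228.76)) = -1871.40

-1871.40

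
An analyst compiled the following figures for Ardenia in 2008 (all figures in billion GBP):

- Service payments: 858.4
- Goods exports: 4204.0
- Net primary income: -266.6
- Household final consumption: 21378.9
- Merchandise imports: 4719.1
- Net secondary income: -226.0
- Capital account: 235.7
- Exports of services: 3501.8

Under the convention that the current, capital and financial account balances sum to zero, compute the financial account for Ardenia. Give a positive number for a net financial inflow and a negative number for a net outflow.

-1871.4

Goods balance = 4204.0 - 4719.1 = -515.1
Services balance = 3501.8 - 858.4 = 2643.4
Trade balance (goods + services) = -515.1 + 2643.4 = 2128.3
Net primary income = -266.6
Net secondary income = -226.0
Current account = 2128.3 + (-266.6) + (-226.0) = 1635.7
Financial account = -(1635.7 + 235.7) = -1871.4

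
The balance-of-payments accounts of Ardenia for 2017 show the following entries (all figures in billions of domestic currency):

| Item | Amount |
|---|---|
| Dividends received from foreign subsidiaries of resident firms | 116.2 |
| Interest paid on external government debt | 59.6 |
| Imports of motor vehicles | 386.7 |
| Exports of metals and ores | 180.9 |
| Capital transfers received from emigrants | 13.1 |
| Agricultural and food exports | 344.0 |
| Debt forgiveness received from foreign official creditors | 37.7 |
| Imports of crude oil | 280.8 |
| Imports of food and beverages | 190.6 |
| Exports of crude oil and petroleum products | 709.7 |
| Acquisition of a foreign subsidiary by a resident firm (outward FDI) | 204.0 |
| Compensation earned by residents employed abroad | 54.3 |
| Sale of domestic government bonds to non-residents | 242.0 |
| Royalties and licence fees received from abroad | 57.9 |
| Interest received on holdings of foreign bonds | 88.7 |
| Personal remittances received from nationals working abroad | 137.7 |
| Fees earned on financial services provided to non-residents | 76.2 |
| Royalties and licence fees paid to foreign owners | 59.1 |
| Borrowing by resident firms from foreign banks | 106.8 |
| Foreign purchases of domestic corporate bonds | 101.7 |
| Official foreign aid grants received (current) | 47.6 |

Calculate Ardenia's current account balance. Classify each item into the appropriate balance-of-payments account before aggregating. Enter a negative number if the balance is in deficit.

Goods: -280.8 - 386.7 - 190.6 + 180.9 + 709.7 + 344.0 = 376.5
Services: 76.2 + 57.9 - 59.1 = 75.0
Primary income: 116.2 + 88.7 + 54.3 - 59.6 = 199.6
Secondary income: 137.7 + 47.6 = 185.3
Current account = 376.5 + 75.0 + 199.6 + 185.3 = 836.4
(Excluded from the current account — capital account: capital transfers received from emigrants 13.1, debt forgiveness received from foreign official creditors 37.7; financial account: acquisition of a foreign subsidiary by a resident firm (outward FDI) 204.0, sale of domestic government bonds to non-residents 242.0, borrowing by resident firms from foreign banks 106.8, foreign purchases of domestic corporate bonds 101.7.)

836.4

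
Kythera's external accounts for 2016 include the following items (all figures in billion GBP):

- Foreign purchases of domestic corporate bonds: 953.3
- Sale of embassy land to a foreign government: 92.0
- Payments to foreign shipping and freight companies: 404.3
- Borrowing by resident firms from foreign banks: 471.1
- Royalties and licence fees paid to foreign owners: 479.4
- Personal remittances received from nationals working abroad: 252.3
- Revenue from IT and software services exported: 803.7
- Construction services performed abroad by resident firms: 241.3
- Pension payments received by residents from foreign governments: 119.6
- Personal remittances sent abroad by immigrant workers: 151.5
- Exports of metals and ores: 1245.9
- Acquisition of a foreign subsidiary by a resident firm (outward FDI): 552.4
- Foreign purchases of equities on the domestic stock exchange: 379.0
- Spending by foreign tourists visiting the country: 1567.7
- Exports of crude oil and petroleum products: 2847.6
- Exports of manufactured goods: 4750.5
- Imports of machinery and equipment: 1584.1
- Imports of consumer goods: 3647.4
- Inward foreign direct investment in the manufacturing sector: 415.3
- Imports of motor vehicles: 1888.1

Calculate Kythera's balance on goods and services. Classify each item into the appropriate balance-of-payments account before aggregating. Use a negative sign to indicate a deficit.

Goods: -1584.1 - 1888.1 + 2847.6 + 1245.9 + 4750.5 - 3647.4 = 1724.4
Services: 803.7 + 1567.7 - 479.4 + 241.3 - 404.3 = 1729.0
Trade balance = 1724.4 + 1729.0 = 3453.4
(Excluded from the trade balance — financial account: foreign purchases of domestic corporate bonds 953.3, borrowing by resident firms from foreign banks 471.1, acquisition of a foreign subsidiary by a resident firm (outward FDI) 552.4, foreign purchases of equities on the domestic stock exchange 379.0, inward foreign direct investment in the manufacturing sector 415.3; capital account: sale of embassy land to a foreign government 92.0; secondary income: personal remittances received from nationals working abroad 252.3, pension payments received by residents from foreign governments 119.6, personal remittances sent abroad by immigrant workers 151.5.)

3453.4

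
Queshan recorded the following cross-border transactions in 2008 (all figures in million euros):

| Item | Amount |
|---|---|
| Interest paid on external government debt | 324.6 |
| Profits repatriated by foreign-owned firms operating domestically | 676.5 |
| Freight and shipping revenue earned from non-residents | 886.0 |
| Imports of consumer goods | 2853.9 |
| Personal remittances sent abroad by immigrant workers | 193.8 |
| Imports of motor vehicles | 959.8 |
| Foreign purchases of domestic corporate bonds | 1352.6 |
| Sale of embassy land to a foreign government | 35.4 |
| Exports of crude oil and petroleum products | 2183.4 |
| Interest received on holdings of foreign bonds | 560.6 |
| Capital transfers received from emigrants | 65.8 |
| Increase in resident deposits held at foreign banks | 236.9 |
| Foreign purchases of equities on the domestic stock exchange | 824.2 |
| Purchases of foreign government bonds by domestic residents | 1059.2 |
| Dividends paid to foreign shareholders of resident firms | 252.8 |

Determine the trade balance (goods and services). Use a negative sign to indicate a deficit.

Goods: -959.8 - 2853.9 + 2183.4 = -1630.3
Services: 886.0
Trade balance = -1630.3 + 886.0 = -744.3
(Excluded from the trade balance — primary income: interest paid on external government debt 324.6, profits repatriated by foreign-owned firms operating domestically 676.5, interest received on holdings of foreign bonds 560.6, dividends paid to foreign shareholders of resident firms 252.8; secondary income: personal remittances sent abroad by immigrant workers 193.8; financial account: foreign purchases of domestic corporate bonds 1352.6, increase in resident deposits held at foreign banks 236.9, foreign purchases of equities on the domestic stock exchange 824.2, purchases of foreign government bonds by domestic residents 1059.2; capital account: sale of embassy land to a foreign government 35.4, capital transfers received from emigrants 65.8.)

-744.3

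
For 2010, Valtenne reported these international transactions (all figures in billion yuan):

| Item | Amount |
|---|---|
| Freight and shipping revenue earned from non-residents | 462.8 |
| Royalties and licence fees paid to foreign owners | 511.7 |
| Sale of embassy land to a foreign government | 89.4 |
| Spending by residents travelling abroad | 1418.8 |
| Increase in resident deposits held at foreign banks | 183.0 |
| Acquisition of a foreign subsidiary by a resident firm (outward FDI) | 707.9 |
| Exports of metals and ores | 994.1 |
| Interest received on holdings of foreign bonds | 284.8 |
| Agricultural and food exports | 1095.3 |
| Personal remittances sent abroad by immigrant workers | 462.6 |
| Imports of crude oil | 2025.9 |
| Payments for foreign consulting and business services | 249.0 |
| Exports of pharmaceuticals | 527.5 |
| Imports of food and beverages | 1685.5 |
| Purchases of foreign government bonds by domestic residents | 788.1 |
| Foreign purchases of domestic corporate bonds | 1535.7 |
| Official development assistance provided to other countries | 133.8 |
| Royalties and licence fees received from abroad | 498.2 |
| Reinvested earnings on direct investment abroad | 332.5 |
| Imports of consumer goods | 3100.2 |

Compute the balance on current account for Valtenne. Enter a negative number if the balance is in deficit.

Goods: -1685.5 - 2025.9 - 3100.2 + 1095.3 + 527.5 + 994.1 = -4194.7
Services: 498.2 - 249.0 - 511.7 - 1418.8 + 462.8 = -1218.5
Primary income: 332.5 + 284.8 = 617.3
Secondary income: -462.6 - 133.8 = -596.4
Current account = (-4194.7) + (-1218.5) + 617.3 + (-596.4) = -5392.3
(Excluded from the current account — capital account: sale of embassy land to a foreign government 89.4; financial account: increase in resident deposits held at foreign banks 183.0, acquisition of a foreign subsidiary by a resident firm (outward FDI) 707.9, purchases of foreign government bonds by domestic residents 788.1, foreign purchases of domestic corporate bonds 1535.7.)

-5392.3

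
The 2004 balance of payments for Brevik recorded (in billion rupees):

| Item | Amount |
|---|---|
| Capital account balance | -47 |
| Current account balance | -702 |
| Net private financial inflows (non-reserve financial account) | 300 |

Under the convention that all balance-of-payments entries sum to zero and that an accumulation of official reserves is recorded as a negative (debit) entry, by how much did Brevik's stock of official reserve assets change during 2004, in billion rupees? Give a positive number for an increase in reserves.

-449

Official reserve transactions balance = -((-702) + (-47) + 300) = 449
An accumulation of reserves is recorded as a debit (negative entry), so the change in the stock of reserves is the negative of that balance.
Change in official reserves = -(449) = -449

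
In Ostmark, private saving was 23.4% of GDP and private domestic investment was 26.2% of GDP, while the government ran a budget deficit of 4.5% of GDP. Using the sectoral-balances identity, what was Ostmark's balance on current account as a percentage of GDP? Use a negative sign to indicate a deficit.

By the sectoral-balances identity, CA = (S_private - I) + (T - G).
Private balance = 23.4 - 26.2 = -2.8
Government balance (T - G) = -4.5
CA = -2.8 + (-4.5) = -7.3

-7.3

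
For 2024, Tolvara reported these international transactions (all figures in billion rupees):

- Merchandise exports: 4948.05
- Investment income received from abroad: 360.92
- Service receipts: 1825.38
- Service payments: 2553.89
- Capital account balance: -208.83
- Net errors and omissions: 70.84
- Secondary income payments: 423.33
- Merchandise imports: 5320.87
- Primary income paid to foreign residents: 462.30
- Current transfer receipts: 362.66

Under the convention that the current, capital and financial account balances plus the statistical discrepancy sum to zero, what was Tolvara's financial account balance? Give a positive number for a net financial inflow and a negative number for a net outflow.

Goods balance = 4948.05 - 5320.87 = -372.82
Services balance = 1825.38 - 2553.89 = -728.51
Trade balance (goods + services) = -372.82 + (-728.51) = -1101.33
Net primary income = 360.92 - 462.30 = -101.38
Net secondary income = 362.66 - 423.33 = -60.67
Current account = -1101.33 + (-101.38) + (-60.67) = -1263.38
Financial account = -(-1263.38 + (-208.83) + 70.84) = 1401.37

1401.37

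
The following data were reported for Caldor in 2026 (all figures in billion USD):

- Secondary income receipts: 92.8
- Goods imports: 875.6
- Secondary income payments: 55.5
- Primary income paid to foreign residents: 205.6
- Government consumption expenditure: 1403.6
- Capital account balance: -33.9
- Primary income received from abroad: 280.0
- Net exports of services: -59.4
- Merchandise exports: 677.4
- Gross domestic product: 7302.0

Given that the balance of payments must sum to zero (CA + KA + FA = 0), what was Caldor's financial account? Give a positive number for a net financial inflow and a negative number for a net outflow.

179.8

Goods balance = 677.4 - 875.6 = -198.2
Services balance = -59.4
Trade balance (goods + services) = -198.2 + (-59.4) = -257.6
Net primary income = 280.0 - 205.6 = 74.4
Net secondary income = 92.8 - 55.5 = 37.3
Current account = -257.6 + 74.4 + 37.3 = -145.9
Financial account = -(-145.9 + (-33.9)) = 179.8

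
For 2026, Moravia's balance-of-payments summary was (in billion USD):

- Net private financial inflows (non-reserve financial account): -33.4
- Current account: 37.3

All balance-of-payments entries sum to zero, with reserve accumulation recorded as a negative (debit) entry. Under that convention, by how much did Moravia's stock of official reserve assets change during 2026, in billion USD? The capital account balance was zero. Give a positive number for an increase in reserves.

3.9

Official reserve transactions balance = -(37.3 + (-33.4)) = -3.9
An accumulation of reserves is recorded as a debit (negative entry), so the change in the stock of reserves is the negative of that balance.
Change in official reserves = -(-3.9) = 3.9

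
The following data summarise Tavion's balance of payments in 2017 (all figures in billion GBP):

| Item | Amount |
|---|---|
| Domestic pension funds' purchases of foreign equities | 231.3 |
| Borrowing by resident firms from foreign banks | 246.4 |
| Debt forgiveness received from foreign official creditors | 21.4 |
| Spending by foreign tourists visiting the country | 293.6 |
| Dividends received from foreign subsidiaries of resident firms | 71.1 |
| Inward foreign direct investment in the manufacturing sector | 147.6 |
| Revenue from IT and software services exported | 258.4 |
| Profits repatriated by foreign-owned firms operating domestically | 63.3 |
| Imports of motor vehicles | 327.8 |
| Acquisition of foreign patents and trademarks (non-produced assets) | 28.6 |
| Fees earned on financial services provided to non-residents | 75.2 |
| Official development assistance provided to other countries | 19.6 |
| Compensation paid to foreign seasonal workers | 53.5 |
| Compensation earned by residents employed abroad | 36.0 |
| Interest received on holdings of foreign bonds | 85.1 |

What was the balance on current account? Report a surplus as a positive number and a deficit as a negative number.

Goods: -327.8
Services: 258.4 + 293.6 + 75.2 = 627.2
Primary income: -53.5 + 85.1 + 71.1 + 36.0 - 63.3 = 75.4
Secondary income: -19.6
Current account = (-327.8) + 627.2 + 75.4 + (-19.6) = 355.2
(Excluded from the current account — financial account: domestic pension funds' purchases of foreign equities 231.3, borrowing by resident firms from foreign banks 246.4, inward foreign direct investment in the manufacturing sector 147.6; capital account: debt forgiveness received from foreign official creditors 21.4, acquisition of foreign patents and trademarks (non-produced assets) 28.6.)

355.2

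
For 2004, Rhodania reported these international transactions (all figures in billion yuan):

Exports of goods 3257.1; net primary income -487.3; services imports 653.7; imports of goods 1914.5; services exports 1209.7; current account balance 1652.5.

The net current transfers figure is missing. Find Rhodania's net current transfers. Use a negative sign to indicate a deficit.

241.2

Current account = goods balance + services balance + net primary income + net secondary income
Sum of the known components = 1411.3
Net current transfers = CA - (known components) = 1652.5 - 1411.3 = 241.2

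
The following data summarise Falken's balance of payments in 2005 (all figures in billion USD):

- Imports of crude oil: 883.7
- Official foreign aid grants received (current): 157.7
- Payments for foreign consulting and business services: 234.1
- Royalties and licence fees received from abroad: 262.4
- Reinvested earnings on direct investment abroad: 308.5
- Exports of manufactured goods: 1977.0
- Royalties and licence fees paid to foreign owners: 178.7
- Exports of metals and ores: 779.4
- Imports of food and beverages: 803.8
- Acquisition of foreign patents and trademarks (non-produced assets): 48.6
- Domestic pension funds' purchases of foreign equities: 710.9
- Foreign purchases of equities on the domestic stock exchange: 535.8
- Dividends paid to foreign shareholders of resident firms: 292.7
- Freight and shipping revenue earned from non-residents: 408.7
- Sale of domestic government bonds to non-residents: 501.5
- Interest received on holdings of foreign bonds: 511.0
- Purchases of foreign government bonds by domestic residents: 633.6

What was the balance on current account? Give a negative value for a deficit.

2011.7

Goods: 779.4 - 803.8 - 883.7 + 1977.0 = 1068.9
Services: -178.7 + 408.7 + 262.4 - 234.1 = 258.3
Primary income: 511.0 + 308.5 - 292.7 = 526.8
Secondary income: 157.7
Current account = 1068.9 + 258.3 + 526.8 + 157.7 = 2011.7
(Excluded from the current account — capital account: acquisition of foreign patents and trademarks (non-produced assets) 48.6; financial account: domestic pension funds' purchases of foreign equities 710.9, foreign purchases of equities on the domestic stock exchange 535.8, sale of domestic government bonds to non-residents 501.5, purchases of foreign government bonds by domestic residents 633.6.)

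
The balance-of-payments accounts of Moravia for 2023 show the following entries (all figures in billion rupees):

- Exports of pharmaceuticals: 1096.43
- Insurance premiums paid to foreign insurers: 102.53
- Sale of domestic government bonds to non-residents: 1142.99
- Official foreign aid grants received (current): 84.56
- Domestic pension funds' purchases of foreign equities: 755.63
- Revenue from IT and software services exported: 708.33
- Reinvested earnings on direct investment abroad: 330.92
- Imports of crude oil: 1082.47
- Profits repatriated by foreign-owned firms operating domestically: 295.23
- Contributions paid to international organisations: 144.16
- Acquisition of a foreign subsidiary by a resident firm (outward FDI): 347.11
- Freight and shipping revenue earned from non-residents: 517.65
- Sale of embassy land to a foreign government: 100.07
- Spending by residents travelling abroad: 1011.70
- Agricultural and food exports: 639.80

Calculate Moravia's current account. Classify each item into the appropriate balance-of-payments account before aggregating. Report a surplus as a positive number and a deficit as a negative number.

Goods: 1096.43 - 1082.47 + 639.80 = 653.76
Services: -102.53 - 1011.70 + 517.65 + 708.33 = 111.75
Primary income: -295.23 + 330.92 = 35.69
Secondary income: 84.56 - 144.16 = -59.60
Current account = 653.76 + 111.75 + 35.69 + (-59.60) = 741.60
(Excluded from the current account — financial account: sale of domestic government bonds to non-residents 1142.99, domestic pension funds' purchases of foreign equities 755.63, acquisition of a foreign subsidiary by a resident firm (outward FDI) 347.11; capital account: sale of embassy land to a foreign government 100.07.)

741.60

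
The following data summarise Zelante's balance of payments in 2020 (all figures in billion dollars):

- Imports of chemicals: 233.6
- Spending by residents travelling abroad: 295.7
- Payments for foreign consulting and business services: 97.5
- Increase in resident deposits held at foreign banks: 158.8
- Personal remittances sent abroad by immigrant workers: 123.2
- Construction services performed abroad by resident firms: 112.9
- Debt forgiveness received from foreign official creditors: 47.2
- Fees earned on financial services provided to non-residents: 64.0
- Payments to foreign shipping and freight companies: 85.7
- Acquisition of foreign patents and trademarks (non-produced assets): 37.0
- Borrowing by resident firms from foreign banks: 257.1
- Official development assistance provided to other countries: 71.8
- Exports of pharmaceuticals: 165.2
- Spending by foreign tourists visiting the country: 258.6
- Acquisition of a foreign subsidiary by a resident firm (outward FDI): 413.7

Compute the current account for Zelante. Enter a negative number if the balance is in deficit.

Goods: -233.6 + 165.2 = -68.4
Services: -295.7 + 258.6 + 64.0 - 85.7 + 112.9 - 97.5 = -43.4
Secondary income: -71.8 - 123.2 = -195.0
Current account = (-68.4) + (-43.4) + (-195.0) = -306.8
(Excluded from the current account — financial account: increase in resident deposits held at foreign banks 158.8, borrowing by resident firms from foreign banks 257.1, acquisition of a foreign subsidiary by a resident firm (outward FDI) 413.7; capital account: debt forgiveness received from foreign official creditors 47.2, acquisition of foreign patents and trademarks (non-produced assets) 37.0.)

-306.8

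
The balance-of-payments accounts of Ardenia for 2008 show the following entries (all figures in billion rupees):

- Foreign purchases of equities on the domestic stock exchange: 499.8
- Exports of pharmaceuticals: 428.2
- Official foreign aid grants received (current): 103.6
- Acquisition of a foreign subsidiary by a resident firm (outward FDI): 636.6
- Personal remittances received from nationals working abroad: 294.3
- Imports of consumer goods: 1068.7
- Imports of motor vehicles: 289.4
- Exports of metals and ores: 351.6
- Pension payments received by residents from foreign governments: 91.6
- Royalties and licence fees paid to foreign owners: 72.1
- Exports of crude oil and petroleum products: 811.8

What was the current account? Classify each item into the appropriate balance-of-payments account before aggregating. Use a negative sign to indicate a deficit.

650.9

Goods: -1068.7 + 428.2 + 351.6 - 289.4 + 811.8 = 233.5
Services: -72.1
Secondary income: 91.6 + 294.3 + 103.6 = 489.5
Current account = 233.5 + (-72.1) + 489.5 = 650.9
(Excluded from the current account — financial account: foreign purchases of equities on the domestic stock exchange 499.8, acquisition of a foreign subsidiary by a resident firm (outward FDI) 636.6.)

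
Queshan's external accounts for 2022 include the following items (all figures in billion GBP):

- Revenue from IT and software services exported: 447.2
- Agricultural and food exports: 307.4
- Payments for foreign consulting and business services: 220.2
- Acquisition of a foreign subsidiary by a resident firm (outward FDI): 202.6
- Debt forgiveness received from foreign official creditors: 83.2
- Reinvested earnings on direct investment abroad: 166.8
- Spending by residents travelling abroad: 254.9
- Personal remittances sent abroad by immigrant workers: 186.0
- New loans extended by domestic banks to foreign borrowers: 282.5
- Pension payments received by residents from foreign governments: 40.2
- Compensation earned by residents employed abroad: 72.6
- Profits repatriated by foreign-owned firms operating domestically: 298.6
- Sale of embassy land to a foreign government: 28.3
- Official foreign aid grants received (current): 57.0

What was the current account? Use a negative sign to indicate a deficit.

Goods: 307.4
Services: -254.9 - 220.2 + 447.2 = -27.9
Primary income: 166.8 - 298.6 + 72.6 = -59.2
Secondary income: 57.0 - 186.0 + 40.2 = -88.8
Current account = 307.4 + (-27.9) + (-59.2) + (-88.8) = 131.5
(Excluded from the current account — financial account: acquisition of a foreign subsidiary by a resident firm (outward FDI) 202.6, new loans extended by domestic banks to foreign borrowers 282.5; capital account: debt forgiveness received from foreign official creditors 83.2, sale of embassy land to a foreign government 28.3.)

131.5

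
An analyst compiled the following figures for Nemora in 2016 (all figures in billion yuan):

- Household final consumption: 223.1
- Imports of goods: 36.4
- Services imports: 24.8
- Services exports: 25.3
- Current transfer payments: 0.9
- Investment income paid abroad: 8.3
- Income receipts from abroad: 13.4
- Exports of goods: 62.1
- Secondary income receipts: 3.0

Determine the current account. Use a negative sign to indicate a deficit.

Goods balance = 62.1 - 36.4 = 25.7
Services balance = 25.3 - 24.8 = 0.5
Trade balance (goods + services) = 25.7 + 0.5 = 26.2
Net primary income = 13.4 - 8.3 = 5.1
Net secondary income = 3.0 - 0.9 = 2.1
Current account = 26.2 + 5.1 + 2.1 = 33.4

33.4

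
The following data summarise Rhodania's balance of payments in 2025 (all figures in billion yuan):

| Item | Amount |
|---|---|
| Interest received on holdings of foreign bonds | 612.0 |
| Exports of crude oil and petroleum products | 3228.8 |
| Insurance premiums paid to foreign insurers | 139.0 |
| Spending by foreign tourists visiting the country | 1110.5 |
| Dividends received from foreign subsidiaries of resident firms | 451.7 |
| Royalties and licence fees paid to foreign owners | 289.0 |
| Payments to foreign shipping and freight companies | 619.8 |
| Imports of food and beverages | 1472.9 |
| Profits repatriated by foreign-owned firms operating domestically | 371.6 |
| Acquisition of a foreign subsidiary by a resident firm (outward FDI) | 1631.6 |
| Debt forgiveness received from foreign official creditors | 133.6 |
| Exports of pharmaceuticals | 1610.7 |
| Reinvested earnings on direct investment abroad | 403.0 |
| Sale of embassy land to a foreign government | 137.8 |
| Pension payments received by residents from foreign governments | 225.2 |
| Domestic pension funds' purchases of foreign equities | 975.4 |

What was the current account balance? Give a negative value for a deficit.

4749.6

Goods: -1472.9 + 1610.7 + 3228.8 = 3366.6
Services: -289.0 - 139.0 + 1110.5 - 619.8 = 62.7
Primary income: -371.6 + 403.0 + 451.7 + 612.0 = 1095.1
Secondary income: 225.2
Current account = 3366.6 + 62.7 + 1095.1 + 225.2 = 4749.6
(Excluded from the current account — financial account: acquisition of a foreign subsidiary by a resident firm (outward FDI) 1631.6, domestic pension funds' purchases of foreign equities 975.4; capital account: debt forgiveness received from foreign official creditors 133.6, sale of embassy land to a foreign government 137.8.)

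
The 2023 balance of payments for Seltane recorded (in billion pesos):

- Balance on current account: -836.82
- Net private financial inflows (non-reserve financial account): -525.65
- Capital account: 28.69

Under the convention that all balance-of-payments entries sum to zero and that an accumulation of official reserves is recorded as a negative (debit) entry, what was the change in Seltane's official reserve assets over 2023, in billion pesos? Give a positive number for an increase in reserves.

-1333.78

Official reserve transactions balance = -((-836.82) + 28.69 + (-525.65)) = 1333.78
An accumulation of reserves is recorded as a debit (negative entry), so the change in the stock of reserves is the negative of that balance.
Change in official reserves = -(1333.78) = -1333.78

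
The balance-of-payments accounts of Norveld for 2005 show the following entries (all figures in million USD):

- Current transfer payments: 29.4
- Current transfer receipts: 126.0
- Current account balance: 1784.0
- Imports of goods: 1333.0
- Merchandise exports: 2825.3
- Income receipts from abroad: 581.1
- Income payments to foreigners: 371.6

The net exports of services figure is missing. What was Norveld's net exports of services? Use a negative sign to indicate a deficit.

-14.4

Current account = goods balance + services balance + net primary income + net secondary income
Sum of the known components = 1798.4
Net exports of services = CA - (known components) = 1784.0 - 1798.4 = -14.4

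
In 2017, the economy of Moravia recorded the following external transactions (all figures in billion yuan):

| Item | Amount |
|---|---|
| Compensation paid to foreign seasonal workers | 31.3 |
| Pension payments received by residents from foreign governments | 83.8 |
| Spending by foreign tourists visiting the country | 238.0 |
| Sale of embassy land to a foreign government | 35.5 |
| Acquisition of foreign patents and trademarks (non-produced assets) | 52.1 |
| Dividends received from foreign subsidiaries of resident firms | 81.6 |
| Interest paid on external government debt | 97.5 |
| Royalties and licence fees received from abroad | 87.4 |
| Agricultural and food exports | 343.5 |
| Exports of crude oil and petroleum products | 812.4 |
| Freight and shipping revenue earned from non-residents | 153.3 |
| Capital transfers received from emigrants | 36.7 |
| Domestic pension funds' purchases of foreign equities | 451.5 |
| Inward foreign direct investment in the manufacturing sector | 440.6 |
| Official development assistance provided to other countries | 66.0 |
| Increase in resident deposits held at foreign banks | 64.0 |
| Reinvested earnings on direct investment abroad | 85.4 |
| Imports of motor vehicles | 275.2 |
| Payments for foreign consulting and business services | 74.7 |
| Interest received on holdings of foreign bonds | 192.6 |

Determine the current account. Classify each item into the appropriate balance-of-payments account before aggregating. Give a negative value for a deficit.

Goods: -275.2 + 343.5 + 812.4 = 880.7
Services: 238.0 - 74.7 + 87.4 + 153.3 = 404.0
Primary income: 192.6 + 81.6 + 85.4 - 97.5 - 31.3 = 230.8
Secondary income: -66.0 + 83.8 = 17.8
Current account = 880.7 + 404.0 + 230.8 + 17.8 = 1533.3
(Excluded from the current account — capital account: sale of embassy land to a foreign government 35.5, acquisition of foreign patents and trademarks (non-produced assets) 52.1, capital transfers received from emigrants 36.7; financial account: domestic pension funds' purchases of foreign equities 451.5, inward foreign direct investment in the manufacturing sector 440.6, increase in resident deposits held at foreign banks 64.0.)

1533.3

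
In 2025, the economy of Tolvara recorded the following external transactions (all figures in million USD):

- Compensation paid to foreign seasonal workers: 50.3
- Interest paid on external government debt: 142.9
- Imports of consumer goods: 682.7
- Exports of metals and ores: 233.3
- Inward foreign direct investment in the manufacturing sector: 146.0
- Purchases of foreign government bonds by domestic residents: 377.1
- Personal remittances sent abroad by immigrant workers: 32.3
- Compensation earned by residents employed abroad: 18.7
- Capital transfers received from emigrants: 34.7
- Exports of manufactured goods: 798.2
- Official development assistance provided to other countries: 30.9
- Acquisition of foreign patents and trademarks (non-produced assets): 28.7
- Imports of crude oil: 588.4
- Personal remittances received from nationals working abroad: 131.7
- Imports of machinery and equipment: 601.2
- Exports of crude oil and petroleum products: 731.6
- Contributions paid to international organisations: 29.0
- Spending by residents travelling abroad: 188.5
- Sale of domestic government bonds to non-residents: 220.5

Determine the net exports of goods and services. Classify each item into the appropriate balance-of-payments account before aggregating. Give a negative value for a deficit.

Goods: -601.2 - 682.7 + 731.6 + 798.2 - 588.4 + 233.3 = -109.2
Services: -188.5
Trade balance = -109.2 + (-188.5) = -297.7
(Excluded from the trade balance — primary income: compensation paid to foreign seasonal workers 50.3, interest paid on external government debt 142.9, compensation earned by residents employed abroad 18.7; financial account: inward foreign direct investment in the manufacturing sector 146.0, purchases of foreign government bonds by domestic residents 377.1, sale of domestic government bonds to non-residents 220.5; secondary income: personal remittances sent abroad by immigrant workers 32.3, official development assistance provided to other countries 30.9, personal remittances received from nationals working abroad 131.7, contributions paid to international organisations 29.0; capital account: capital transfers received from emigrants 34.7, acquisition of foreign patents and trademarks (non-produced assets) 28.7.)

-297.7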